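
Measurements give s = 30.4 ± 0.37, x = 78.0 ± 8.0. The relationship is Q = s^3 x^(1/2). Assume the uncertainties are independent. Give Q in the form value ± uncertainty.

(2.48 ± 0.156) × 10^5

Relative error in a monomial: (δQ/Q)² = Σ (nᵢ · δxᵢ/xᵢ)².
  (3·δs/s)² = (3×0.0122)² = 0.00133;  (½·δx/x)² = (0.5×0.103)² = 0.00263
δQ/Q = √(0.00396) = 0.0630
Q = 2.48e+05, so δQ = 0.0630 × 2.48e+05 = 15600.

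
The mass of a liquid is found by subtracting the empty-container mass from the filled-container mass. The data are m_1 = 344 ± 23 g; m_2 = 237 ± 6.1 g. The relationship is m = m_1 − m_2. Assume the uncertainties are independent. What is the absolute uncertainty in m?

23.8 g

Each term contributes (cᵢ δxᵢ)² to (δm)²:
  (δm_1)² = 529;  (δm_2)² = 37.2
δm = √(566) = 23.8 g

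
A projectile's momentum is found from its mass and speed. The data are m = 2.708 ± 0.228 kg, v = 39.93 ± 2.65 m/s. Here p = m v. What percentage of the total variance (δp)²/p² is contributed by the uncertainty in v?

38.3%

(δp/p)² = (1·δm/m)² + (1·δv/v)²
  m term: (1×0.0842)² = 0.00709
  v term: (1×0.0664)² = 0.00440
Total = 0.0115. Share from v = 0.00440/0.0115 = 0.383.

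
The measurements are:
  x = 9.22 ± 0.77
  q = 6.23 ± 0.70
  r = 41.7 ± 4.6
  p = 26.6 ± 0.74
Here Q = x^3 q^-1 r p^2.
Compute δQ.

1.12e+06

Q is a product of powers, so relative uncertainties combine in quadrature:
  (3·δx/x)² = (3×0.0835)² = 0.0628;  (-1·δq/q)² = (-1×0.112)² = 0.0126;  (1·δr/r)² = (1×0.110)² = 0.0122;  (2·δp/p)² = (2×0.0278)² = 0.00310
δQ/Q = √(0.0907) = 0.301
Q = 3.71e+06, so δQ = 0.301 × 3.71e+06 = 1.12e+06.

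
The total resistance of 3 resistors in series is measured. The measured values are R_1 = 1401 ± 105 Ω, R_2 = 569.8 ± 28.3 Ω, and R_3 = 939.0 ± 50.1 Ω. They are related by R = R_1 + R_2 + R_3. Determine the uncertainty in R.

120 Ω

Absolute uncertainties add in quadrature for a linear combination:
  (δR_1)² = 11000;  (δR_2)² = 801;  (δR_3)² = 2510
δR = √(14300) = 120 Ω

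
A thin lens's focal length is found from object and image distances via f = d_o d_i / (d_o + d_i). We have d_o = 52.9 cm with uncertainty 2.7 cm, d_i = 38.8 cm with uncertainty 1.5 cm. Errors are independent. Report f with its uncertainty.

∂f/∂d_o = (d_i/(d_o+d_i))² = 0.179;  ∂f/∂d_i = (d_o/(d_o+d_i))² = 0.333
δf = √((∂f/∂d_o · δd_o)² + (∂f/∂d_i · δd_i)²) = √(0.234 + 0.249) = 0.695 cm
f = 22.4 cm.

22.4 ± 0.695 cm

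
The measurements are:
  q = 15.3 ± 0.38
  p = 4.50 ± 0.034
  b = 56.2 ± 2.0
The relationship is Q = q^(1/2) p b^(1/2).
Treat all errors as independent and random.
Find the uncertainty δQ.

Q is a product of powers, so relative uncertainties combine in quadrature:
  (½·δq/q)² = (0.5×0.0248)² = 0.000154;  (1·δp/p)² = (1×0.00756)² = 5.71e-05;  (½·δb/b)² = (0.5×0.0356)² = 0.000317
δQ/Q = √(0.000528) = 0.0230
Q = 132, so δQ = 0.0230 × 132 = 3.03.

3.03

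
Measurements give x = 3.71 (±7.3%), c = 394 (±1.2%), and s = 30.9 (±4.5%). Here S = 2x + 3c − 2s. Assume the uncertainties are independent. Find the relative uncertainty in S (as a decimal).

0.0128

For a sum/difference, combine absolute errors in quadrature:
  (2·δx)² = 0.293;  (3·δc)² = 201;  (2·δs)² = 7.73
δS = √(209) = 14.5
S = 1130, so δS/S = 14.5/1130 = 0.0128.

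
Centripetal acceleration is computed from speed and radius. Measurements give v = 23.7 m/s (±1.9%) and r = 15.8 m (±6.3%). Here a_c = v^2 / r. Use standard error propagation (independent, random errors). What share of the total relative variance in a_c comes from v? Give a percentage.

26.7%

(δa_c/a_c)² = (2·δv/v)² + (-1·δr/r)²
  v term: (2×0.0190)² = 0.00144
  r term: (-1×0.0630)² = 0.00397
Total = 0.00541. Share from v = 0.00144/0.00541 = 0.267.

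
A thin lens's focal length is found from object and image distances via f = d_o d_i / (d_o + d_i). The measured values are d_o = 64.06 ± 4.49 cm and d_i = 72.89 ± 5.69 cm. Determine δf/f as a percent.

∂f/∂d_o = (d_i/(d_o+d_i))² = 0.283;  ∂f/∂d_i = (d_o/(d_o+d_i))² = 0.219
δf = √((∂f/∂d_o · δd_o)² + (∂f/∂d_i · δd_i)²) = √(1.62 + 1.55) = 1.78 cm
f = 34.10 cm, so δf/f = 1.78/34.10 = 0.0522.

5.22%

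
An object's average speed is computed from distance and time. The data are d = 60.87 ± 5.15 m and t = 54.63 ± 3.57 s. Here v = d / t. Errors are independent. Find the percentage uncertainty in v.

v is a product of powers, so relative uncertainties combine in quadrature:
  (1·δd/d)² = (1×0.0846)² = 0.00716;  (-1·δt/t)² = (-1×0.0653)² = 0.00427
δv/v = √(0.0114) = 0.107

10.7%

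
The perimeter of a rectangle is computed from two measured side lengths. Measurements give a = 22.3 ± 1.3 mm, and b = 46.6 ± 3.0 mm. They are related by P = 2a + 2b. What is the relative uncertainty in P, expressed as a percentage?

For a sum/difference, combine absolute errors in quadrature:
  (2·δa)² = 6.76;  (2·δb)² = 36.0
δP = √(42.8) = 6.54 mm
P = 138 mm, so δP/P = 6.54/138 = 0.0475.

4.75%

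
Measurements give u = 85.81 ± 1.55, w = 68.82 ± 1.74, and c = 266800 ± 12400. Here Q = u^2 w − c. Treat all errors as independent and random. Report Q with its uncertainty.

239900 ± 25600

Let p = u^2·w = 506700. δp/p = √((2·δu/u)² + (1·δw/w)²) = √(0.00131 + 0.000639) = 0.0441, so δp = 22300.
Q = p − c: δQ = √(δp² + δc²) = √(4.99e+08 + 1.54e+08) = 25600
Q = 239900.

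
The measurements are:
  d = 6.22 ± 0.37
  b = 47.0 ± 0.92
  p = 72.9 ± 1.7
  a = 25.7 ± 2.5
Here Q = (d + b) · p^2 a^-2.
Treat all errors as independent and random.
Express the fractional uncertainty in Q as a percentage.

Let u = d + b = 53.2. δu = √(δd² + δb²) = √(0.137 + 0.846) = 0.992, so δu/u = 0.0186.
Q is then a monomial in u, p, a:
δQ/Q = √((δu/u)² + (2·δp/p)² + (-2·δa/a)²) = √(0.000347 + 0.00218 + 0.0379) = 0.201

20.1%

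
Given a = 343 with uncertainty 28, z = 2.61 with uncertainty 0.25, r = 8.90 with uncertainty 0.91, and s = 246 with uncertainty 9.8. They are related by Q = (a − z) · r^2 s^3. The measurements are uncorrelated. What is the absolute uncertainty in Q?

1.01e+11

Let u = a − z = 340. δu = √(δa² + δz²) = √(784 + 0.0625) = 28.0, so δu/u = 0.0823.
Q is then a monomial in u, r, s:
δQ/Q = √((δu/u)² + (2·δr/r)² + (3·δs/s)²) = √(0.00677 + 0.0418 + 0.0143) = 0.251
Q = 4.01e+11, so δQ = 0.251 × 4.01e+11 = 1.01e+11.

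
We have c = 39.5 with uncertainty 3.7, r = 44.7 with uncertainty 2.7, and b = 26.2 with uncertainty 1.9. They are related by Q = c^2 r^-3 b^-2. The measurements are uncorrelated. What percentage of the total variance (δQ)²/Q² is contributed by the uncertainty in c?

39.4%

(δQ/Q)² = (2·δc/c)² + (-3·δr/r)² + (-2·δb/b)²
  c term: (2×0.0937)² = 0.0351
  r term: (-3×0.0604)² = 0.0328
  b term: (-2×0.0725)² = 0.0210
Total = 0.0890. Share from c = 0.0351/0.0890 = 0.394.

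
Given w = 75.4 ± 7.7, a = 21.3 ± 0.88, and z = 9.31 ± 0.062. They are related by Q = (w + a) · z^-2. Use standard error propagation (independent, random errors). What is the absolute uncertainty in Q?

Let u = w + a = 96.7. δu = √(δw² + δa²) = √(59.3 + 0.774) = 7.75, so δu/u = 0.0801.
Q is then a monomial in u, z:
δQ/Q = √((δu/u)² + (-2·δz/z)²) = √(0.00642 + 0.000177) = 0.0812
Q = 1.12, so δQ = 0.0812 × 1.12 = 0.0906.

0.0906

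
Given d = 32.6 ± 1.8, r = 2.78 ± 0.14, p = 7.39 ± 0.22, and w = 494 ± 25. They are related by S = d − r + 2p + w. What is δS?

Sums and differences: (δS)² = Σ (cᵢ δxᵢ)².
  (δd)² = 3.24;  (δr)² = 0.0196;  (2·δp)² = 0.194;  (δw)² = 625
δS = √(628) = 25.1

25.1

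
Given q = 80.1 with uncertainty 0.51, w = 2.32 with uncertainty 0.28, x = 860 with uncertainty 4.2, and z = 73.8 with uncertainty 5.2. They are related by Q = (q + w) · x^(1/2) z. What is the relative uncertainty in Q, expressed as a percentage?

7.09%

Let u = q + w = 82.4. δu = √(δq² + δw²) = √(0.260 + 0.0784) = 0.582, so δu/u = 0.00706.
Q is then a monomial in u, x, z:
δQ/Q = √((δu/u)² + (½·δx/x)² + (1·δz/z)²) = √(4.98e-05 + 5.96e-06 + 0.00496) = 0.0709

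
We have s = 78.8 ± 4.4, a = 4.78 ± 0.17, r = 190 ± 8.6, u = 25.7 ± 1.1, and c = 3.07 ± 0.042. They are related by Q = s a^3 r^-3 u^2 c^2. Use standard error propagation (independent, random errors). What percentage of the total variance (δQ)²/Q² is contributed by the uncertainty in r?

45.0%

(δQ/Q)² = (1·δs/s)² + (3·δa/a)² + (-3·δr/r)² + (2·δu/u)² + (2·δc/c)²
  s term: (1×0.0558)² = 0.00312
  a term: (3×0.0356)² = 0.0114
  r term: (-3×0.0453)² = 0.0184
  u term: (2×0.0428)² = 0.00733
  c term: (2×0.0137)² = 0.000749
Total = 0.0410. Share from r = 0.0184/0.0410 = 0.450.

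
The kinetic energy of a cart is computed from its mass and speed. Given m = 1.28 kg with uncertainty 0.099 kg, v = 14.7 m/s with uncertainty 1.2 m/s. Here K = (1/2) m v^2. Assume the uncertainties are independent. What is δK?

For a monomial K ∝ m, v^2, fractional errors add in quadrature:
  (1·δm/m)² = (1×0.0773)² = 0.00598;  (2·δv/v)² = (2×0.0816)² = 0.0267
δK/K = √(0.0326) = 0.181
K = 138 J, so δK = 0.181 × 138 = 25.0 J.

25.0 J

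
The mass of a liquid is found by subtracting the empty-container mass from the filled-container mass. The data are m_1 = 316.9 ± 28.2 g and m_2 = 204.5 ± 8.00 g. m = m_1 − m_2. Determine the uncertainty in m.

Absolute uncertainties add in quadrature for a linear combination:
  (δm_1)² = 795;  (δm_2)² = 64.0
δm = √(859) = 29.3 g

29.3 g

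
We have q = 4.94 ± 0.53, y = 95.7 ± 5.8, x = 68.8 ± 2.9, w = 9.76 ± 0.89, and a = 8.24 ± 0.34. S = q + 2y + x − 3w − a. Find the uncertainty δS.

12.3

S is a linear combination, so absolute uncertainties add in quadrature:
  (δq)² = 0.281;  (2·δy)² = 135;  (δx)² = 8.41;  (3·δw)² = 7.13;  (δa)² = 0.116
δS = √(150) = 12.3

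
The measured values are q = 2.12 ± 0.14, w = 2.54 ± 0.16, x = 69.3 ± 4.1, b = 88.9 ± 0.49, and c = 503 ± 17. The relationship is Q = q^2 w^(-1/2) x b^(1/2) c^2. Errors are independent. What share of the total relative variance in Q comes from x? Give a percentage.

(δQ/Q)² = (2·δq/q)² + (−½·δw/w)² + (1·δx/x)² + (½·δb/b)² + (2·δc/c)²
  q term: (2×0.0660)² = 0.0174
  w term: (-0.5×0.0630)² = 0.000992
  x term: (1×0.0592)² = 0.00350
  b term: (0.5×0.00551)² = 7.6e-06
  c term: (2×0.0338)² = 0.00457
Total = 0.0265. Share from x = 0.00350/0.0265 = 0.132.

13.2%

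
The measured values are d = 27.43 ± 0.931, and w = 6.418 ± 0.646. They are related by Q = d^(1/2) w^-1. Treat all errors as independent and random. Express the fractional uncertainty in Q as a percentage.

For a monomial Q ∝ d^(1/2), w^-1, fractional errors add in quadrature:
  (½·δd/d)² = (0.5×0.0339)² = 0.000288;  (-1·δw/w)² = (-1×0.101)² = 0.0101
δQ/Q = √(0.0104) = 0.102

10.2%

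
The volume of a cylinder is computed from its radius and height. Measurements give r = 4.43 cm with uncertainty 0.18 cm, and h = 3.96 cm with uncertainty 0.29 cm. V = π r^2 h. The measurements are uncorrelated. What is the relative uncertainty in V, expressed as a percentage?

10.9%

Each factor contributes (exponent × relative error)² to (δV/V)²:
  (2·δr/r)² = (2×0.0406)² = 0.00660;  (1·δh/h)² = (1×0.0732)² = 0.00536
δV/V = √(0.0120) = 0.109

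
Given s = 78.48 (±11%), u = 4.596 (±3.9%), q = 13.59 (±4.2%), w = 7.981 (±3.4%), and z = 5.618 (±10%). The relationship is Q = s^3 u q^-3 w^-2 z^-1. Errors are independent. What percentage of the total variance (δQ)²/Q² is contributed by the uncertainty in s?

77.3%

(δQ/Q)² = (3·δs/s)² + (1·δu/u)² + (-3·δq/q)² + (-2·δw/w)² + (-1·δz/z)²
  s term: (3×0.110)² = 0.109
  u term: (1×0.0390)² = 0.00152
  q term: (-3×0.0420)² = 0.0159
  w term: (-2×0.0340)² = 0.00462
  z term: (-1×0.100)² = 0.0100
Total = 0.141. Share from s = 0.109/0.141 = 0.773.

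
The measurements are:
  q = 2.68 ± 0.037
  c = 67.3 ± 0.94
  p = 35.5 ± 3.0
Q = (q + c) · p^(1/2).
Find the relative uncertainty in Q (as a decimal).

0.0443

Let u = q + c = 70.0. δu = √(δq² + δc²) = √(0.00137 + 0.884) = 0.941, so δu/u = 0.0134.
Q is then a monomial in u, p:
δQ/Q = √((δu/u)² + (½·δp/p)²) = √(0.000181 + 0.00179) = 0.0443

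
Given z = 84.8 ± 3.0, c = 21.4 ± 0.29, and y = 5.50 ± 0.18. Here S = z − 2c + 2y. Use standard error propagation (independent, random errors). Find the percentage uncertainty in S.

For a sum/difference, combine absolute errors in quadrature:
  (δz)² = 9.00;  (2·δc)² = 0.336;  (2·δy)² = 0.130
δS = √(9.47) = 3.08
S = 53.0, so δS/S = 3.08/53.0 = 0.0581.

5.81%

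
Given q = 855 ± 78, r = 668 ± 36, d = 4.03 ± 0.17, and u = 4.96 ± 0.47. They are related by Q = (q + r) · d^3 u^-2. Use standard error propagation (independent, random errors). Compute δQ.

Let w = q + r = 1520. δw = √(δq² + δr²) = √(6080 + 1300) = 85.9, so δw/w = 0.0564.
Q is then a monomial in w, d, u:
δQ/Q = √((δw/w)² + (3·δd/d)² + (-2·δu/u)²) = √(0.00318 + 0.0160 + 0.0359) = 0.235
Q = 4050, so δQ = 0.235 × 4050 = 951.

951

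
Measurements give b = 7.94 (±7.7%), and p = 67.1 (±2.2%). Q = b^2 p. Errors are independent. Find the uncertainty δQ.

Products/powers → add relative errors in quadrature, weighted by exponent:
  (2·δb/b)² = (2×0.0770)² = 0.0237;  (1·δp/p)² = (1×0.0220)² = 0.000484
δQ/Q = √(0.0242) = 0.156
Q = 4230, so δQ = 0.156 × 4230 = 658.

658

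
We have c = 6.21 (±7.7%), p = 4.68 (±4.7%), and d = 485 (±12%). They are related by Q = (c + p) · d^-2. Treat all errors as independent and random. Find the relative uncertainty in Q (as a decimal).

Let u = c + p = 10.9. δu = √(δc² + δp²) = √(0.229 + 0.0484) = 0.526, so δu/u = 0.0483.
Q is then a monomial in u, d:
δQ/Q = √((δu/u)² + (-2·δd/d)²) = √(0.00234 + 0.0576) = 0.245

0.245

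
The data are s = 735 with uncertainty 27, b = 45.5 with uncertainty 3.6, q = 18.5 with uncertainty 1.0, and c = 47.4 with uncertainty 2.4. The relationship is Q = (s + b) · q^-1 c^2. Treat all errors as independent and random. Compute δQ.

11400

Let u = s + b = 780. δu = √(δs² + δb²) = √(729 + 13.0) = 27.2, so δu/u = 0.0349.
Q is then a monomial in u, q, c:
δQ/Q = √((δu/u)² + (-1·δq/q)² + (2·δc/c)²) = √(0.00122 + 0.00292 + 0.0103) = 0.120
Q = 94800, so δQ = 0.120 × 94800 = 11400.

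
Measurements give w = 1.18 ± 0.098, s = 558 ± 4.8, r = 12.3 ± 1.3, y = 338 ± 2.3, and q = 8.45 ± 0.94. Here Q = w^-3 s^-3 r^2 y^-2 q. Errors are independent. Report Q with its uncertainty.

Relative error in a monomial: (δQ/Q)² = Σ (nᵢ · δxᵢ/xᵢ)².
  (-3·δw/w)² = (-3×0.0831)² = 0.0621;  (-3·δs/s)² = (-3×0.00860)² = 0.000666;  (2·δr/r)² = (2×0.106)² = 0.0447;  (-2·δy/y)² = (-2×0.00680)² = 0.000185;  (1·δq/q)² = (1×0.111)² = 0.0124
δQ/Q = √(0.120) = 0.346
Q = 3.92e-11, so δQ = 0.346 × 3.92e-11 = 1.36e-11.

(3.92 ± 1.36) × 10^-11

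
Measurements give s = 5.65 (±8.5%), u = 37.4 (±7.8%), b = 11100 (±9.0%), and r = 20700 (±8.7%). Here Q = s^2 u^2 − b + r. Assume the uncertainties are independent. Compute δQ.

Let p = s^2·u^2 = 44700. δp/p = √((2·δs/s)² + (2·δu/u)²) = √(0.0289 + 0.0243) = 0.231, so δp = 10300.
Q = p − b + r: δQ = √(δp² + δb² + δr²) = √(1.06e+08 + 9.98e+05 + 3.24e+06) = 10500

10500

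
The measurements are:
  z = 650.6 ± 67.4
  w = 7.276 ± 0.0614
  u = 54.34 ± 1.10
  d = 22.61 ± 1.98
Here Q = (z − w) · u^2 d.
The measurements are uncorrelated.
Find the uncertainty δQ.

Let h = z − w = 643.3. δh = √(δz² + δw²) = √(4540 + 0.00377) = 67.4, so δh/h = 0.105.
Q is then a monomial in h, u, d:
δQ/Q = √((δh/h)² + (2·δu/u)² + (1·δd/d)²) = √(0.0110 + 0.00164 + 0.00767) = 0.142
Q = 4.295e+07, so δQ = 0.142 × 4.295e+07 = 6.12e+06.

6.12e+06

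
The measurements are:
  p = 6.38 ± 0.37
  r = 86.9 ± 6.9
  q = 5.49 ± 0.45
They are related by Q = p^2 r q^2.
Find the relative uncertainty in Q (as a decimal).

0.216

Products/powers → add relative errors in quadrature, weighted by exponent:
  (2·δp/p)² = (2×0.0580)² = 0.0135;  (1·δr/r)² = (1×0.0794)² = 0.00630;  (2·δq/q)² = (2×0.0820)² = 0.0269
δQ/Q = √(0.0466) = 0.216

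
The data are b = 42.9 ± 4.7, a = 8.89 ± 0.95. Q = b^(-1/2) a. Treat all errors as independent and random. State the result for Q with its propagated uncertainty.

Each factor contributes (exponent × relative error)² to (δQ/Q)²:
  (−½·δb/b)² = (-0.5×0.110)² = 0.00300;  (1·δa/a)² = (1×0.107)² = 0.0114
δQ/Q = √(0.0144) = 0.120
Q = 1.36, so δQ = 0.120 × 1.36 = 0.163.

1.36 ± 0.163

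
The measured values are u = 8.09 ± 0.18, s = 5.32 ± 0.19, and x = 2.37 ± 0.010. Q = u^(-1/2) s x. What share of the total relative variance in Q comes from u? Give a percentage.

8.73%

(δQ/Q)² = (−½·δu/u)² + (1·δs/s)² + (1·δx/x)²
  u term: (-0.5×0.0222)² = 0.000124
  s term: (1×0.0357)² = 0.00128
  x term: (1×0.00422)² = 1.78e-05
Total = 0.00142. Share from u = 0.000124/0.00142 = 0.0873.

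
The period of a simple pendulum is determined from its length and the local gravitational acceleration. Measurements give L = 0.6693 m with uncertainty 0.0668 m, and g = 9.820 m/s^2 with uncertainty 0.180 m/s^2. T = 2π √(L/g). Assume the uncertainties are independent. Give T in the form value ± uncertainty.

1.640 ± 0.0832 s

Each factor contributes (exponent × relative error)² to (δT/T)²:
  (½·δL/L)² = (0.5×0.0998)² = 0.00249;  (−½·δg/g)² = (-0.5×0.0183)² = 8.4e-05
δT/T = √(0.00257) = 0.0507
T = 1.640 s, so δT = 0.0507 × 1.640 = 0.0832 s.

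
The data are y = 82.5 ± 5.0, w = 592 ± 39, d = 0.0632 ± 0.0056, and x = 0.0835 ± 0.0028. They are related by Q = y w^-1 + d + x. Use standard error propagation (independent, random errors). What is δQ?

0.0140

Let p = y·w^-1 = 0.139. δp/p = √((1·δy/y)² + (-1·δw/w)²) = √(0.00367 + 0.00434) = 0.0895, so δp = 0.0125.
Q = p + d + x: δQ = √(δp² + δd² + δx²) = √(0.000156 + 3.14e-05 + 7.84e-06) = 0.0140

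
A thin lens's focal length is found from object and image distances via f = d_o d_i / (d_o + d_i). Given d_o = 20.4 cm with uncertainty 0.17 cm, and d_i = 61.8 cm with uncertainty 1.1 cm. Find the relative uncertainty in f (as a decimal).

∂f/∂d_o = (d_i/(d_o+d_i))² = 0.565;  ∂f/∂d_i = (d_o/(d_o+d_i))² = 0.0616
δf = √((∂f/∂d_o · δd_o)² + (∂f/∂d_i · δd_i)²) = √(0.00923 + 0.00459) = 0.118 cm
f = 15.3 cm, so δf/f = 0.118/15.3 = 0.00767.

0.00767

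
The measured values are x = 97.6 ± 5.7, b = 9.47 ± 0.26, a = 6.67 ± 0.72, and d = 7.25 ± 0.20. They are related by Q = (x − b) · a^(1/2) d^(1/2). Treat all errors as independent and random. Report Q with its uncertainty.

613 ± 52.3

Let u = x − b = 88.1. δu = √(δx² + δb²) = √(32.5 + 0.0676) = 5.71, so δu/u = 0.0647.
Q is then a monomial in u, a, d:
δQ/Q = √((δu/u)² + (½·δa/a)² + (½·δd/d)²) = √(0.00419 + 0.00291 + 0.000190) = 0.0854
Q = 613, so δQ = 0.0854 × 613 = 52.3.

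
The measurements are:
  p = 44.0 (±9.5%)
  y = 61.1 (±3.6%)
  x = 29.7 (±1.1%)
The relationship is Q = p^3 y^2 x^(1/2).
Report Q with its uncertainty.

(1.73 ± 0.510) × 10^9

Products/powers → add relative errors in quadrature, weighted by exponent:
  (3·δp/p)² = (3×0.0950)² = 0.0812;  (2·δy/y)² = (2×0.0360)² = 0.00518;  (½·δx/x)² = (0.5×0.0110)² = 3.03e-05
δQ/Q = √(0.0864) = 0.294
Q = 1.73e+09, so δQ = 0.294 × 1.73e+09 = 5.1e+08.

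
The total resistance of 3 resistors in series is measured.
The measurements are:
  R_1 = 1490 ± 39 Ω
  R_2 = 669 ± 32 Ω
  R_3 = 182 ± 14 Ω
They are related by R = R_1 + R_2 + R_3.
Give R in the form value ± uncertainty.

2340 ± 52.4 Ω

R is a linear combination, so absolute uncertainties add in quadrature:
  (δR_1)² = 1520;  (δR_2)² = 1020;  (δR_3)² = 196
δR = √(2740) = 52.4 Ω
R = 2340 Ω.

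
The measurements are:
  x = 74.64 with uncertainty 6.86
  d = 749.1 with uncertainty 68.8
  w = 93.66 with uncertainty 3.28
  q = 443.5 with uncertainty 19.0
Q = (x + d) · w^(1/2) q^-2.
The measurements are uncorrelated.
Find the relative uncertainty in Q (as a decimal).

0.121

Let u = x + d = 823.7. δu = √(δx² + δd²) = √(47.1 + 4730) = 69.1, so δu/u = 0.0839.
Q is then a monomial in u, w, q:
δQ/Q = √((δu/u)² + (½·δw/w)² + (-2·δq/q)²) = √(0.00705 + 0.000307 + 0.00734) = 0.121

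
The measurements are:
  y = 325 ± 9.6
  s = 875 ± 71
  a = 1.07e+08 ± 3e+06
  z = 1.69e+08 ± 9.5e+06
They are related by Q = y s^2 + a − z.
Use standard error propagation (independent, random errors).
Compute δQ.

Let p = y·s^2 = 2.49e+08. δp/p = √((1·δy/y)² + (2·δs/s)²) = √(0.000873 + 0.0263) = 0.165, so δp = 4.1e+07.
Q = p + a − z: δQ = √(δp² + δa² + δz²) = √(1.68e+15 + 9e+12 + 9.02e+13) = 4.22e+07

4.22e+07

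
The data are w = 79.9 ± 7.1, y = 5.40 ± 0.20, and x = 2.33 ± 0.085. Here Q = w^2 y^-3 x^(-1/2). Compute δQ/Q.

Q is a product of powers, so relative uncertainties combine in quadrature:
  (2·δw/w)² = (2×0.0889)² = 0.0316;  (-3·δy/y)² = (-3×0.0370)² = 0.0123;  (−½·δx/x)² = (-0.5×0.0365)² = 0.000333
δQ/Q = √(0.0443) = 0.210

0.210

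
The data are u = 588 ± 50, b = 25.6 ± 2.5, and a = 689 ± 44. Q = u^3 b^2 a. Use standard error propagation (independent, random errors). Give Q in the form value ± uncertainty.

(9.18 ± 3.01) × 10^13

Products/powers → add relative errors in quadrature, weighted by exponent:
  (3·δu/u)² = (3×0.0850)² = 0.0651;  (2·δb/b)² = (2×0.0977)² = 0.0381;  (1·δa/a)² = (1×0.0639)² = 0.00408
δQ/Q = √(0.107) = 0.328
Q = 9.18e+13, so δQ = 0.328 × 9.18e+13 = 3.01e+13.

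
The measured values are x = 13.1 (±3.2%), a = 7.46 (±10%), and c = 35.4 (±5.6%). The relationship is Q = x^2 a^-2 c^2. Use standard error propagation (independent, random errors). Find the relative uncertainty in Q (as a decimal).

Relative error in a monomial: (δQ/Q)² = Σ (nᵢ · δxᵢ/xᵢ)².
  (2·δx/x)² = (2×0.0320)² = 0.00410;  (-2·δa/a)² = (-2×0.100)² = 0.0400;  (2·δc/c)² = (2×0.0560)² = 0.0125
δQ/Q = √(0.0566) = 0.238

0.238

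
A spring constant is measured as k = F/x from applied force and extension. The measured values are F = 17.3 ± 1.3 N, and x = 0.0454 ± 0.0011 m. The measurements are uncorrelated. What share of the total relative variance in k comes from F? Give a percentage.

(δk/k)² = (1·δF/F)² + (-1·δx/x)²
  F term: (1×0.0751)² = 0.00565
  x term: (-1×0.0242)² = 0.000587
Total = 0.00623. Share from F = 0.00565/0.00623 = 0.906.

90.6%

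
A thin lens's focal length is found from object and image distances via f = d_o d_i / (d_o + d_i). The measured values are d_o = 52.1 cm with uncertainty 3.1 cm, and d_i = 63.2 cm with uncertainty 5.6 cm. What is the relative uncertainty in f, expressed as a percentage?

5.16%

∂f/∂d_o = (d_i/(d_o+d_i))² = 0.300;  ∂f/∂d_i = (d_o/(d_o+d_i))² = 0.204
δf = √((∂f/∂d_o · δd_o)² + (∂f/∂d_i · δd_i)²) = √(0.868 + 1.31) = 1.47 cm
f = 28.6 cm, so δf/f = 1.47/28.6 = 0.0516.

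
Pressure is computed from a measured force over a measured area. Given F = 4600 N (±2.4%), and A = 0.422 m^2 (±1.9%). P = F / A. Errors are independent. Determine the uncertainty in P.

For a monomial P ∝ F, A^-1, fractional errors add in quadrature:
  (1·δF/F)² = (1×0.0240)² = 0.000576;  (-1·δA/A)² = (-1×0.0190)² = 0.000361
δP/P = √(0.000937) = 0.0306
P = 10900 Pa, so δP = 0.0306 × 10900 = 334 Pa.

334 Pa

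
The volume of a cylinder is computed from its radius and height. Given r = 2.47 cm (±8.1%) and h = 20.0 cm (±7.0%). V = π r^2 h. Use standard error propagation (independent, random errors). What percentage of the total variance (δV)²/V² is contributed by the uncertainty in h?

(δV/V)² = (2·δr/r)² + (1·δh/h)²
  r term: (2×0.0810)² = 0.0262
  h term: (1×0.0700)² = 0.00490
Total = 0.0311. Share from h = 0.00490/0.0311 = 0.157.

15.7%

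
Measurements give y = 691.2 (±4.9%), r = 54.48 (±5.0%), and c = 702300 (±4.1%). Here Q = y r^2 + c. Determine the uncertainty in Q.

2.3e+05

Let p = y·r^2 = 2.052e+06. δp/p = √((1·δy/y)² + (2·δr/r)²) = √(0.00240 + 0.0100) = 0.111, so δp = 2.28e+05.
Q = p + c: δQ = √(δp² + δc²) = √(5.22e+10 + 8.29e+08) = 2.3e+05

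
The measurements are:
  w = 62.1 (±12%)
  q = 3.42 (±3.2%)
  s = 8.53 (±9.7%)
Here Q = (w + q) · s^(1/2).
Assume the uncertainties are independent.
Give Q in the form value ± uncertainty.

191 ± 23.7

Let u = w + q = 65.5. δu = √(δw² + δq²) = √(55.5 + 0.0120) = 7.45, so δu/u = 0.114.
Q is then a monomial in u, s:
δQ/Q = √((δu/u)² + (½·δs/s)²) = √(0.0129 + 0.00235) = 0.124
Q = 191, so δQ = 0.124 × 191 = 23.7.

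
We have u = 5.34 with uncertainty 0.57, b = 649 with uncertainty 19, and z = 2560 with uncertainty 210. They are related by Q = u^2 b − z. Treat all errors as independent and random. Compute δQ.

Let p = u^2·b = 18500. δp/p = √((2·δu/u)² + (1·δb/b)²) = √(0.0456 + 0.000857) = 0.215, so δp = 3990.
Q = p − z: δQ = √(δp² + δz²) = √(1.59e+07 + 44100) = 3990

3990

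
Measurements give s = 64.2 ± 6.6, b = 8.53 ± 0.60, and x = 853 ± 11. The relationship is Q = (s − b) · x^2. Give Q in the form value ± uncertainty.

(4.05 ± 0.493) × 10^7

Let u = s − b = 55.7. δu = √(δs² + δb²) = √(43.6 + 0.360) = 6.63, so δu/u = 0.119.
Q is then a monomial in u, x:
δQ/Q = √((δu/u)² + (2·δx/x)²) = √(0.0142 + 0.000665) = 0.122
Q = 4.05e+07, so δQ = 0.122 × 4.05e+07 = 4.93e+06.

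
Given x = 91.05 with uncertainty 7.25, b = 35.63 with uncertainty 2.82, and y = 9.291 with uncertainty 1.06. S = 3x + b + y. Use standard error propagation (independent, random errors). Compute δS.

22.0

Absolute uncertainties add in quadrature for a linear combination:
  (3·δx)² = 473;  (δb)² = 7.95;  (δy)² = 1.12
δS = √(482) = 22.0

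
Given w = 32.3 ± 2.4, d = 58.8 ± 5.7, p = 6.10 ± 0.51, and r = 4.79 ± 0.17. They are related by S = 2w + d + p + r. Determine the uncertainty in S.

7.47

Absolute uncertainties add in quadrature for a linear combination:
  (2·δw)² = 23.0;  (δd)² = 32.5;  (δp)² = 0.260;  (δr)² = 0.0289
δS = √(55.8) = 7.47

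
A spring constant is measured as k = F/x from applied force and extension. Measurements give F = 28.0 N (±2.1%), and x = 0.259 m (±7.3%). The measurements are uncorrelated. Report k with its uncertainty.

108 ± 8.21 N/m

Products/powers → add relative errors in quadrature, weighted by exponent:
  (1·δF/F)² = (1×0.0210)² = 0.000441;  (-1·δx/x)² = (-1×0.0730)² = 0.00533
δk/k = √(0.00577) = 0.0760
k = 108 N/m, so δk = 0.0760 × 108 = 8.21 N/m.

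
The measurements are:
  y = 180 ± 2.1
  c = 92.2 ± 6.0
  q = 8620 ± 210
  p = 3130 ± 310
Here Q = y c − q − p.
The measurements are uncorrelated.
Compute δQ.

Let w = y·c = 16600. δw/w = √((1·δy/y)² + (1·δc/c)²) = √(0.000136 + 0.00423) = 0.0661, so δw = 1100.
Q = w − q − p: δQ = √(δw² + δq² + δp²) = √(1.2e+06 + 44100 + 96100) = 1160

1160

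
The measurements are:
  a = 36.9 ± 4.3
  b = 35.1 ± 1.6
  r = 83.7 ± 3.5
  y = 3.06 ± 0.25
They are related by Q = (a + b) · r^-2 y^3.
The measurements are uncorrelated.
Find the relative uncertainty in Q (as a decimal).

0.267

Let u = a + b = 72.0. δu = √(δa² + δb²) = √(18.5 + 2.56) = 4.59, so δu/u = 0.0637.
Q is then a monomial in u, r, y:
δQ/Q = √((δu/u)² + (-2·δr/r)² + (3·δy/y)²) = √(0.00406 + 0.00699 + 0.0601) = 0.267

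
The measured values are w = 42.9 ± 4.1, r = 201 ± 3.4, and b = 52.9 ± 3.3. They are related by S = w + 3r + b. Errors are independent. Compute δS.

S is a linear combination, so absolute uncertainties add in quadrature:
  (δw)² = 16.8;  (3·δr)² = 104;  (δb)² = 10.9
δS = √(132) = 11.5

11.5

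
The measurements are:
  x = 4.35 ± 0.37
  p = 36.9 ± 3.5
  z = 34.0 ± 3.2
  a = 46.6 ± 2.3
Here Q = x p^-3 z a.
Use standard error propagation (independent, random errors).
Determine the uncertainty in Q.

0.0433

Each factor contributes (exponent × relative error)² to (δQ/Q)²:
  (1·δx/x)² = (1×0.0851)² = 0.00723;  (-3·δp/p)² = (-3×0.0949)² = 0.0810;  (1·δz/z)² = (1×0.0941)² = 0.00886;  (1·δa/a)² = (1×0.0494)² = 0.00244
δQ/Q = √(0.0995) = 0.315
Q = 0.137, so δQ = 0.315 × 0.137 = 0.0433.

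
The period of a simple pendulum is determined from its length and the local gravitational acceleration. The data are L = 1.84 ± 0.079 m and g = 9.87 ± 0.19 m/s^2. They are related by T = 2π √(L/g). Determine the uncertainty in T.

Each factor contributes (exponent × relative error)² to (δT/T)²:
  (½·δL/L)² = (0.5×0.0429)² = 0.000461;  (−½·δg/g)² = (-0.5×0.0193)² = 9.26e-05
δT/T = √(0.000553) = 0.0235
T = 2.71 s, so δT = 0.0235 × 2.71 = 0.0638 s.

0.0638 s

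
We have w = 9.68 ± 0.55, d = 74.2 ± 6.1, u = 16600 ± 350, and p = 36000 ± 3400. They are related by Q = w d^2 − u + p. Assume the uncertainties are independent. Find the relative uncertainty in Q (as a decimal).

0.136

Let h = w·d^2 = 53300. δh/h = √((1·δw/w)² + (2·δd/d)²) = √(0.00323 + 0.0270) = 0.174, so δh = 9270.
Q = h − u + p: δQ = √(δh² + δu² + δp²) = √(8.6e+07 + 1.22e+05 + 1.16e+07) = 9880
Q = 72700, so δQ/Q = 9880/72700 = 0.136.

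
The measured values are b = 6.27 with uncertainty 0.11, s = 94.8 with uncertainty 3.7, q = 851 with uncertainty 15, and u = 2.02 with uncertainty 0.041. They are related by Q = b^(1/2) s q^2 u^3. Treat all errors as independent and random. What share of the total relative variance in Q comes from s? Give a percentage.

23.3%

(δQ/Q)² = (½·δb/b)² + (1·δs/s)² + (2·δq/q)² + (3·δu/u)²
  b term: (0.5×0.0175)² = 7.69e-05
  s term: (1×0.0390)² = 0.00152
  q term: (2×0.0176)² = 0.00124
  u term: (3×0.0203)² = 0.00371
Total = 0.00655. Share from s = 0.00152/0.00655 = 0.233.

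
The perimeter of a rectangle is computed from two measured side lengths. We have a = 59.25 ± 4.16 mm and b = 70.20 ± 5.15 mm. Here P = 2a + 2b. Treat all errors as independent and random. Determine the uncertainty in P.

Sums and differences: (δP)² = Σ (cᵢ δxᵢ)².
  (2·δa)² = 69.2;  (2·δb)² = 106
δP = √(175) = 13.2 mm

13.2 mm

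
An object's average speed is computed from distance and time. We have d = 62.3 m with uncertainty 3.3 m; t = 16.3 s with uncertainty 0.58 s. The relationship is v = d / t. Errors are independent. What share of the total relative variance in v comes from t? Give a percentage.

(δv/v)² = (1·δd/d)² + (-1·δt/t)²
  d term: (1×0.0530)² = 0.00281
  t term: (-1×0.0356)² = 0.00127
Total = 0.00407. Share from t = 0.00127/0.00407 = 0.311.

31.1%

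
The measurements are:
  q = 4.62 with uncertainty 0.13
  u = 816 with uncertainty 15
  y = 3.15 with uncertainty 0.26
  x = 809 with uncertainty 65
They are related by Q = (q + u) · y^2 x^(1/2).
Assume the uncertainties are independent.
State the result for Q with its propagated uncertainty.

Let w = q + u = 821. δw = √(δq² + δu²) = √(0.0169 + 225) = 15.0, so δw/w = 0.0183.
Q is then a monomial in w, y, x:
δQ/Q = √((δw/w)² + (2·δy/y)² + (½·δx/x)²) = √(0.000334 + 0.0273 + 0.00161) = 0.171
Q = 2.32e+05, so δQ = 0.171 × 2.32e+05 = 39600.

(2.32 ± 0.396) × 10^5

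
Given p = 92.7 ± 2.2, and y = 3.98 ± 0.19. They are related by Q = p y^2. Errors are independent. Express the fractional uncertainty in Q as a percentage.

9.84%

Each factor contributes (exponent × relative error)² to (δQ/Q)²:
  (1·δp/p)² = (1×0.0237)² = 0.000563;  (2·δy/y)² = (2×0.0477)² = 0.00912
δQ/Q = √(0.00968) = 0.0984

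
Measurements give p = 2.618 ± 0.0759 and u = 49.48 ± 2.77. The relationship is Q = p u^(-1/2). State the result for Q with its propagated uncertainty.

0.3722 ± 0.0150

Products/powers → add relative errors in quadrature, weighted by exponent:
  (1·δp/p)² = (1×0.0290)² = 0.000841;  (−½·δu/u)² = (-0.5×0.0560)² = 0.000784
δQ/Q = √(0.00162) = 0.0403
Q = 0.3722, so δQ = 0.0403 × 0.3722 = 0.0150.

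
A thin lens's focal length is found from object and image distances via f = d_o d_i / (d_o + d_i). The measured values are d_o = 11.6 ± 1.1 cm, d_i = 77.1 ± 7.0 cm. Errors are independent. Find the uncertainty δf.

0.840 cm

∂f/∂d_o = (d_i/(d_o+d_i))² = 0.756;  ∂f/∂d_i = (d_o/(d_o+d_i))² = 0.0171
δf = √((∂f/∂d_o · δd_o)² + (∂f/∂d_i · δd_i)²) = √(0.691 + 0.0143) = 0.840 cm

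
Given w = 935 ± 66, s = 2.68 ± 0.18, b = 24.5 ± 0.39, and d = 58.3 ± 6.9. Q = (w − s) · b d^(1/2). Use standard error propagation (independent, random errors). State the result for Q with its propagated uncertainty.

(1.74 ± 0.163) × 10^5

Let u = w − s = 932. δu = √(δw² + δs²) = √(4360 + 0.0324) = 66.0, so δu/u = 0.0708.
Q is then a monomial in u, b, d:
δQ/Q = √((δu/u)² + (1·δb/b)² + (½·δd/d)²) = √(0.00501 + 0.000253 + 0.00350) = 0.0936
Q = 1.74e+05, so δQ = 0.0936 × 1.74e+05 = 16300.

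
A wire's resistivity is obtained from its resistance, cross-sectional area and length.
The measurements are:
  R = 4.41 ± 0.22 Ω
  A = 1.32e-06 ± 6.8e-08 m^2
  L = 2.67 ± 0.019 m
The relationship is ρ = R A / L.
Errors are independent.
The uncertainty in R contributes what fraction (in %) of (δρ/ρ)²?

47.9%

(δρ/ρ)² = (1·δR/R)² + (1·δA/A)² + (-1·δL/L)²
  R term: (1×0.0499)² = 0.00249
  A term: (1×0.0515)² = 0.00265
  L term: (-1×0.00712)² = 5.06e-05
Total = 0.00519. Share from R = 0.00249/0.00519 = 0.479.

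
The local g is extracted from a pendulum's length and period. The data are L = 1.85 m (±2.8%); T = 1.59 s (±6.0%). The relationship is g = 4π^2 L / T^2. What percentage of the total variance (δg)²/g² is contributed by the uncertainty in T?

94.8%

(δg/g)² = (1·δL/L)² + (-2·δT/T)²
  L term: (1×0.0280)² = 0.000784
  T term: (-2×0.0600)² = 0.0144
Total = 0.0152. Share from T = 0.0144/0.0152 = 0.948.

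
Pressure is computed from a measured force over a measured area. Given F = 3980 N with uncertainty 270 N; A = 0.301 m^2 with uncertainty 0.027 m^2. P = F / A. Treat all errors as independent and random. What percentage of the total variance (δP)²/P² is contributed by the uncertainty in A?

63.6%

(δP/P)² = (1·δF/F)² + (-1·δA/A)²
  F term: (1×0.0678)² = 0.00460
  A term: (-1×0.0897)² = 0.00805
Total = 0.0126. Share from A = 0.00805/0.0126 = 0.636.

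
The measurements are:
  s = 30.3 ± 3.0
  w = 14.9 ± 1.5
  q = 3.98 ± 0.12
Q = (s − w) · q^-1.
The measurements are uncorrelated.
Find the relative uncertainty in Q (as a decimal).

0.220

Let u = s − w = 15.4. δu = √(δs² + δw²) = √(9.00 + 2.25) = 3.35, so δu/u = 0.218.
Q is then a monomial in u, q:
δQ/Q = √((δu/u)² + (-1·δq/q)²) = √(0.0474 + 0.000909) = 0.220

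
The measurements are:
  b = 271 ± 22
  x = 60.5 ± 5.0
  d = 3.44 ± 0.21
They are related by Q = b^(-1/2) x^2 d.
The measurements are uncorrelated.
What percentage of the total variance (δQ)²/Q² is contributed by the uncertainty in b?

5.04%

(δQ/Q)² = (−½·δb/b)² + (2·δx/x)² + (1·δd/d)²
  b term: (-0.5×0.0812)² = 0.00165
  x term: (2×0.0826)² = 0.0273
  d term: (1×0.0610)² = 0.00373
Total = 0.0327. Share from b = 0.00165/0.0327 = 0.0504.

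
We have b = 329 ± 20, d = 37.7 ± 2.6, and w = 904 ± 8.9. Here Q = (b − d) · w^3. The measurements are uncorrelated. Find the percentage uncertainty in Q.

7.53%

Let u = b − d = 291. δu = √(δb² + δd²) = √(400 + 6.76) = 20.2, so δu/u = 0.0692.
Q is then a monomial in u, w:
δQ/Q = √((δu/u)² + (3·δw/w)²) = √(0.00479 + 0.000872) = 0.0753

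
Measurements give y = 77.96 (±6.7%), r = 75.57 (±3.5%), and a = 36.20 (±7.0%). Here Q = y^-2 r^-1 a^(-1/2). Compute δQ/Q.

Q is a product of powers, so relative uncertainties combine in quadrature:
  (-2·δy/y)² = (-2×0.0670)² = 0.0180;  (-1·δr/r)² = (-1×0.0350)² = 0.00123;  (−½·δa/a)² = (-0.5×0.0700)² = 0.00123
δQ/Q = √(0.0204) = 0.143

0.143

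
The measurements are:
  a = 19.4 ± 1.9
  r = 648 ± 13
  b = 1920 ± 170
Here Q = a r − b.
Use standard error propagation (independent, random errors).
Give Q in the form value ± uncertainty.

10700 ± 1270

Let p = a·r = 12600. δp/p = √((1·δa/a)² + (1·δr/r)²) = √(0.00959 + 0.000402) = 0.1000, so δp = 1260.
Q = p − b: δQ = √(δp² + δb²) = √(1.58e+06 + 28900) = 1270
Q = 10700.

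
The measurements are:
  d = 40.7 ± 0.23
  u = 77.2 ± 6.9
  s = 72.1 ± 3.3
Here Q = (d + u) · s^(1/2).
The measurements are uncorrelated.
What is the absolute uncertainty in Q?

Let w = d + u = 118. δw = √(δd² + δu²) = √(0.0529 + 47.6) = 6.90, so δw/w = 0.0586.
Q is then a monomial in w, s:
δQ/Q = √((δw/w)² + (½·δs/s)²) = √(0.00343 + 0.000524) = 0.0629
Q = 1000, so δQ = 0.0629 × 1000 = 62.9.

62.9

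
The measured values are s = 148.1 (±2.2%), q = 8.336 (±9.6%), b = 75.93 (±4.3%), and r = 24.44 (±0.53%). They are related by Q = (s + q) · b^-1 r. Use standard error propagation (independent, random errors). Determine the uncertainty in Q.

2.43

Let u = s + q = 156.4. δu = √(δs² + δq²) = √(10.6 + 0.640) = 3.36, so δu/u = 0.0214.
Q is then a monomial in u, b, r:
δQ/Q = √((δu/u)² + (-1·δb/b)² + (1·δr/r)²) = √(0.000460 + 0.00185 + 2.81e-05) = 0.0483
Q = 50.35, so δQ = 0.0483 × 50.35 = 2.43.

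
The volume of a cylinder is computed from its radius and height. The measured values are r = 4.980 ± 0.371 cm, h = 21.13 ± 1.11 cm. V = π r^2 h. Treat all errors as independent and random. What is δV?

Products/powers → add relative errors in quadrature, weighted by exponent:
  (2·δr/r)² = (2×0.0745)² = 0.0222;  (1·δh/h)² = (1×0.0525)² = 0.00276
δV/V = √(0.0250) = 0.158
V = 1646 cm^3, so δV = 0.158 × 1646 = 260 cm^3.

260 cm^3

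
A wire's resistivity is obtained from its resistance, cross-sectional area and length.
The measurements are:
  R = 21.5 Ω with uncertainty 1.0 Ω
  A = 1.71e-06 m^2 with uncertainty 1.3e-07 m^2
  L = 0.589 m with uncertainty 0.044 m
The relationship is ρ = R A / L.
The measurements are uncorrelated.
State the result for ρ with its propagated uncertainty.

Since ρ is a product/quotient, work with relative uncertainties:
  (1·δR/R)² = (1×0.0465)² = 0.00216;  (1·δA/A)² = (1×0.0760)² = 0.00578;  (-1·δL/L)² = (-1×0.0747)² = 0.00558
δρ/ρ = √(0.0135) = 0.116
ρ = 6.24e-05 Ω·m, so δρ = 0.116 × 6.24e-05 = 7.26e-06 Ω·m.

(6.24 ± 0.726) × 10^-5 Ω·m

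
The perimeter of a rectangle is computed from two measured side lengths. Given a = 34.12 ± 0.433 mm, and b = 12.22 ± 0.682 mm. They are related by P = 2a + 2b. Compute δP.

Each term contributes (cᵢ δxᵢ)² to (δP)²:
  (2·δa)² = 0.750;  (2·δb)² = 1.86
δP = √(2.61) = 1.62 mm

1.62 mm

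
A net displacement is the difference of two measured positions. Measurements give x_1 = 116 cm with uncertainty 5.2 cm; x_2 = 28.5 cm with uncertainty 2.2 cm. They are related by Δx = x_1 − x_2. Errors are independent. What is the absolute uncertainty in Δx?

Absolute uncertainties add in quadrature for a linear combination:
  (δx_1)² = 27.0;  (δx_2)² = 4.84
δΔx = √(31.9) = 5.65 cm

5.65 cm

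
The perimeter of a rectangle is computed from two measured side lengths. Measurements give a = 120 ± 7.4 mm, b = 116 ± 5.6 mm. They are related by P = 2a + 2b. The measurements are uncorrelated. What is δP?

18.6 mm

Absolute uncertainties add in quadrature for a linear combination:
  (2·δa)² = 219;  (2·δb)² = 125
δP = √(344) = 18.6 mm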